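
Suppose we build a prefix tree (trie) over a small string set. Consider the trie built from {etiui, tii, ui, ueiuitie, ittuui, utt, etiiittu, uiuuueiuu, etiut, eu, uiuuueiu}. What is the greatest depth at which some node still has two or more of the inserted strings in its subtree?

The deepest shared node is where two words last agree before diverging.
"uiuuueiu" and "uiuuueiuu" agree on "uiuuueiu" (8 characters) before diverging; nothing deeper is shared.
Longest shared-prefix length: 8

8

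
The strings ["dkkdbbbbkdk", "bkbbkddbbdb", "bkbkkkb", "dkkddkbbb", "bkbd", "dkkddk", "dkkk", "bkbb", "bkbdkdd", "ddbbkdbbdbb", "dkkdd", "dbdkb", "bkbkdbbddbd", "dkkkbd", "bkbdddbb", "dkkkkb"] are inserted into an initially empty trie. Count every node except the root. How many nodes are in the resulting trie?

Insert word by word; a character creates a node only if that edge doesn't already exist:
  "dkkdbbbbkdk" → 11 new (d, k, k, d, b, b, b, b, k, d, k)
  "bkbbkddbbdb" → 11 new (b, k, b, b, k, d, d, b, b, d, b)
  "bkbkkkb" → prefix "bkb" already present; 4 new (k, k, k, b)
  "dkkddkbbb" → prefix "dkkd" already present; 5 new (d, k, b, b, b)
  "bkbd" → prefix "bkb" already present; 1 new (d)
  "dkkddk" → prefix "dkkddk" already present; 0 new (none)
  "dkkk" → prefix "dkk" already present; 1 new (k)
  "bkbb" → prefix "bkbb" already present; 0 new (none)
  "bkbdkdd" → prefix "bkbd" already present; 3 new (k, d, d)
  "ddbbkdbbdbb" → prefix "d" already present; 10 new (d, b, b, k, d, b, b, d, b, b)
  "dkkdd" → prefix "dkkdd" already present; 0 new (none)
  "dbdkb" → prefix "d" already present; 4 new (b, d, k, b)
  "bkbkdbbddbd" → prefix "bkbk" already present; 7 new (d, b, b, d, d, b, d)
  "dkkkbd" → prefix "dkkk" already present; 2 new (b, d)
  "bkbdddbb" → prefix "bkbd" already present; 4 new (d, d, b, b)
  "dkkkkb" → prefix "dkkk" already present; 2 new (k, b)
Total nodes = 11 + 11 + 4 + 5 + 1 + 0 + 1 + 0 + 3 + 10 + 0 + 4 + 7 + 2 + 4 + 2 = 65

65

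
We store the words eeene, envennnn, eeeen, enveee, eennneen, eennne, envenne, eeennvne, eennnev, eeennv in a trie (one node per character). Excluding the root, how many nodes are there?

28

Insert word by word; a character creates a node only if that edge doesn't already exist:
  "eeene" → 5 new (e, e, e, n, e)
  "envennnn" → prefix "e" already present; 7 new (n, v, e, n, n, n, n)
  "eeeen" → prefix "eee" already present; 2 new (e, n)
  "enveee" → prefix "enve" already present; 2 new (e, e)
  "eennneen" → prefix "ee" already present; 6 new (n, n, n, e, e, n)
  "eennne" → prefix "eennne" already present; 0 new (none)
  "envenne" → prefix "envenn" already present; 1 new (e)
  "eeennvne" → prefix "eeen" already present; 4 new (n, v, n, e)
  "eennnev" → prefix "eennne" already present; 1 new (v)
  "eeennv" → prefix "eeennv" already present; 0 new (none)
Total nodes = 5 + 7 + 2 + 2 + 6 + 0 + 1 + 4 + 1 + 0 = 28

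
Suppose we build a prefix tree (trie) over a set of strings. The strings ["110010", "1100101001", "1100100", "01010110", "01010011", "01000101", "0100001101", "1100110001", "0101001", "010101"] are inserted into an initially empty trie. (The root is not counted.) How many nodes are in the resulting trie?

Insert word by word; a character creates a node only if that edge doesn't already exist:
  "110010" → 6 new (1, 1, 0, 0, 1, 0)
  "1100101001" → prefix "110010" already present; 4 new (1, 0, 0, 1)
  "1100100" → prefix "110010" already present; 1 new (0)
  "01010110" → 8 new (0, 1, 0, 1, 0, 1, 1, 0)
  "01010011" → prefix "01010" already present; 3 new (0, 1, 1)
  "01000101" → prefix "010" already present; 5 new (0, 0, 1, 0, 1)
  "0100001101" → prefix "01000" already present; 5 new (0, 1, 1, 0, 1)
  "1100110001" → prefix "11001" already present; 5 new (1, 0, 0, 0, 1)
  "0101001" → prefix "0101001" already present; 0 new (none)
  "010101" → prefix "010101" already present; 0 new (none)
Total nodes = 6 + 4 + 1 + 8 + 3 + 5 + 5 + 5 + 0 + 0 = 37

37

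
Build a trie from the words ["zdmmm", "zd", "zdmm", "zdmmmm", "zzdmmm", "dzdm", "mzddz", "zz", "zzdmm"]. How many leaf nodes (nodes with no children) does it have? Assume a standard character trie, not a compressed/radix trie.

4

Leaves are exactly the stored words that no other stored word extends.
Those words: "dzdm", "mzddz", "zdmmmm", "zzdmmm"
Leaf count: 4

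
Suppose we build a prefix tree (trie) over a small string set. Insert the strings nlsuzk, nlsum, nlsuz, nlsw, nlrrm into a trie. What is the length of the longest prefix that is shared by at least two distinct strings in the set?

5

The deepest shared node is where two words last agree before diverging.
e.g. "nlsuz" and "nlsuzk" share the prefix "nlsuz" of length 5; no pair shares a longer one.
Longest shared-prefix length: 5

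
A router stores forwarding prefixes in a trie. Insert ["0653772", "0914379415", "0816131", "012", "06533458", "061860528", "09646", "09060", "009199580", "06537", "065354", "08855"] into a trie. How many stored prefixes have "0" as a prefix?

Walk to "0"; the words in its subtree are exactly those with that prefix.
Matches: "009199580", "012", "061860528", "06533458", "065354", "06537", "0653772", "0816131", "08855", "09060", "0914379415", "09646"
Count: 12

12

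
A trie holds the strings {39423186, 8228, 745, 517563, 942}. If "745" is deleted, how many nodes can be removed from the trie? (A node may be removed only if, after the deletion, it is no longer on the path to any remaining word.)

A node on "745"'s path can go only if nothing else ends at it or branches off below it.
No other word shares any prefix with "745", so all 3 of its nodes go.
Nodes removed: 3

3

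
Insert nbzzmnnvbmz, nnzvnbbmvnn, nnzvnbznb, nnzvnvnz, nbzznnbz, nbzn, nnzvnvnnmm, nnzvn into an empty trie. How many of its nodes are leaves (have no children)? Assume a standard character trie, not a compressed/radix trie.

7

A leaf is a node with no children — equivalently, the end of a word that is not a proper prefix of any other stored word.
Those words: "nbzn", "nbzzmnnvbmz", "nbzznnbz", "nnzvnbbmvnn", "nnzvnbznb", "nnzvnvnnmm", "nnzvnvnz"
Leaf count: 7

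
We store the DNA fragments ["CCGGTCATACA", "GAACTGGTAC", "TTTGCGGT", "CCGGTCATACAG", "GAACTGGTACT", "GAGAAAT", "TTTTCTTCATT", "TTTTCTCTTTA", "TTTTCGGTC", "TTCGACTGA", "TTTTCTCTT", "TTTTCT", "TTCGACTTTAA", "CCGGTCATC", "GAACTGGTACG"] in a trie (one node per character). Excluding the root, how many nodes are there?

Count nodes per top-level branch (shared prefixes stored once):
  'C'-branch (CCGGTCATACA, CCGGTCATACAG, CCGGTCATC): 13 nodes
  'G'-branch (GAACTGGTAC, GAACTGGTACG, GAACTGGTACT, GAGAAAT): 17 nodes
  'T'-branch (TTCGACTGA, TTCGACTTTAA, TTTGCGGT, TTTTCGGTC, TTTTCT, TTTTCTCTT, TTTTCTCTTTA, TTTTCTTCATT): 36 nodes
Sum: 66

66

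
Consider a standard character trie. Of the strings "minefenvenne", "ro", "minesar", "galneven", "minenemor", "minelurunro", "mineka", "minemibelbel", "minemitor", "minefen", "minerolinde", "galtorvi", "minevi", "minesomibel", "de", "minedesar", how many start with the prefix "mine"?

12

Filter for entries beginning with "mine":
Matches: "minedesar", "minefen", "minefenvenne", "mineka", "minelurunro", "minemibelbel", "minemitor", "minenemor", "minerolinde", "minesar", "minesomibel", "minevi"
Count: 12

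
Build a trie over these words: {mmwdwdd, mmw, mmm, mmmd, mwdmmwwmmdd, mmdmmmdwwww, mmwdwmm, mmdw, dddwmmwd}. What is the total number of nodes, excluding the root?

39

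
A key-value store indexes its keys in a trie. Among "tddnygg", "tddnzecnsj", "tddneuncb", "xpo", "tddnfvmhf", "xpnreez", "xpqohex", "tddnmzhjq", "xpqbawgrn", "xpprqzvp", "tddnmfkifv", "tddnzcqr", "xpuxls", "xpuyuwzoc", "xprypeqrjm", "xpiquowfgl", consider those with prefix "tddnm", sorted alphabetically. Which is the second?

tddnmzhjq

DFS of the "tddnm" subtree visits, in order: "tddnmfkifv", "tddnmzhjq"
The 2nd is tddnmzhjq.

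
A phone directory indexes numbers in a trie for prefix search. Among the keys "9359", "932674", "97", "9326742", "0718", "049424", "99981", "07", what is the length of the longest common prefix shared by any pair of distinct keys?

6

Look for the deepest trie node that still has at least two words in its subtree.
e.g. "932674" and "9326742" share the prefix "932674" of length 6; no pair shares a longer one.
Longest shared-prefix length: 6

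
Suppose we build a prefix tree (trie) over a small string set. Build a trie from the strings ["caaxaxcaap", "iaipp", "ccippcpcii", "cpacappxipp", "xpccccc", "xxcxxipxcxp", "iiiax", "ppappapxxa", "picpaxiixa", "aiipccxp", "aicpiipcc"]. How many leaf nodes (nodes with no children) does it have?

Leaves are exactly the stored words that no other stored word extends.
Those words: "aicpiipcc", "aiipccxp", "caaxaxcaap", "ccippcpcii", "cpacappxipp", "iaipp", "iiiax", "picpaxiixa", "ppappapxxa", "xpccccc", "xxcxxipxcxp"
Leaf count: 11

11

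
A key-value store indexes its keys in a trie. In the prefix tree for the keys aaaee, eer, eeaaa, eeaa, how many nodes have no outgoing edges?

3

Leaves are exactly the stored words that no other stored word extends.
Those words: "aaaee", "eeaaa", "eer"
Leaf count: 3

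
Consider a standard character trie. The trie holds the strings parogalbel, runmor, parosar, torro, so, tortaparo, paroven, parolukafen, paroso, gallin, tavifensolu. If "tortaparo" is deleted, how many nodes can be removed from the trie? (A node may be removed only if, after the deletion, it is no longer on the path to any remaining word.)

Walk "tortaparo" from the leaf back toward the root, removing each node that no remaining word uses.
The suffix "taparo" (6 nodes) is used only by "tortaparo"; the node for "tor" still has the child "r", so pruning stops there.
Nodes removed: 6

6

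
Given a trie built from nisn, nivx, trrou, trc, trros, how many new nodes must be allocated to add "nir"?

"ni" is already a path in the trie; the remaining "r" must be added.
Each of the 1 remaining characters creates one node.

1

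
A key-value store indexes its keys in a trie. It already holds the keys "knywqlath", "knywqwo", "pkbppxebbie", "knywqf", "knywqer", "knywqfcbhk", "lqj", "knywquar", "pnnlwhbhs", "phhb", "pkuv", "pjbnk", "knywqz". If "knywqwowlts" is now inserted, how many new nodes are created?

4

"knywqwo" is already a path in the trie; the remaining "wlts" must be added.
So 11 − 7 = 4 new nodes.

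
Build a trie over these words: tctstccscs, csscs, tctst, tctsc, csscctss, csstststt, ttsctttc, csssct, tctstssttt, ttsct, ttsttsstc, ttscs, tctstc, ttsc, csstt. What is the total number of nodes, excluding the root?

49

Trace insertions, counting only characters that open a new branch:
  "tctstccscs" → 10 new (t, c, t, s, t, c, c, s, c, s)
  "csscs" → 5 new (c, s, s, c, s)
  "tctst" → prefix "tctst" already present; 0 new (none)
  "tctsc" → prefix "tcts" already present; 1 new (c)
  "csscctss" → prefix "cssc" already present; 4 new (c, t, s, s)
  "csstststt" → prefix "css" already present; 6 new (t, s, t, s, t, t)
  "ttsctttc" → prefix "t" already present; 7 new (t, s, c, t, t, t, c)
  "csssct" → prefix "css" already present; 3 new (s, c, t)
  "tctstssttt" → prefix "tctst" already present; 5 new (s, s, t, t, t)
  "ttsct" → prefix "ttsct" already present; 0 new (none)
  "ttsttsstc" → prefix "tts" already present; 6 new (t, t, s, s, t, c)
  "ttscs" → prefix "ttsc" already present; 1 new (s)
  "tctstc" → prefix "tctstc" already present; 0 new (none)
  "ttsc" → prefix "ttsc" already present; 0 new (none)
  "csstt" → prefix "csst" already present; 1 new (t)
Total nodes = 10 + 5 + 0 + 1 + 4 + 6 + 7 + 3 + 5 + 0 + 6 + 1 + 0 + 0 + 1 = 49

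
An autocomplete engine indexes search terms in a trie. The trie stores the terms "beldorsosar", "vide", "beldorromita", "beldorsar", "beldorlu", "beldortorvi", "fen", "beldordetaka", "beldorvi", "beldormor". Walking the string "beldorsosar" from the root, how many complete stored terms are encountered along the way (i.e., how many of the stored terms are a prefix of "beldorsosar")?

Check each prefix of "beldorsosar" against the stored set — each match is an end-marker on the path.
Prefixes of the query that are stored words: "beldorsosar"
Count: 1

1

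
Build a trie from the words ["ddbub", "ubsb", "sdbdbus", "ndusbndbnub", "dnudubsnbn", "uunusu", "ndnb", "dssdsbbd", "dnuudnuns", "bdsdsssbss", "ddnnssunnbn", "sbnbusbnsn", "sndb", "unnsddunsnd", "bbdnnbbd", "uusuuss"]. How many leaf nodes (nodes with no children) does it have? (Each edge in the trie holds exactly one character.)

16

A leaf is a node with no children — equivalently, the end of a word that is not a proper prefix of any other stored word.
Those words: "bbdnnbbd", "bdsdsssbss", "ddbub", "ddnnssunnbn", "dnudubsnbn", "dnuudnuns", "dssdsbbd", "ndnb", "ndusbndbnub", "sbnbusbnsn", "sdbdbus", "sndb", "ubsb", "unnsddunsnd", "uunusu", "uusuuss"
Leaf count: 16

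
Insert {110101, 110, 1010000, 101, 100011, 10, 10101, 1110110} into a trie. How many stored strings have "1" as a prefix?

8

Walk to "1"; the words in its subtree are exactly those with that prefix.
Words under "1": 10, 100011, 101, 1010000, 10101, 110, 110101, 1110110
Count: 8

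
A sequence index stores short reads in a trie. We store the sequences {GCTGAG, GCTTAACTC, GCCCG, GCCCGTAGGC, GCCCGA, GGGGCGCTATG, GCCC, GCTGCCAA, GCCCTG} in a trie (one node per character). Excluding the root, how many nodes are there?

Trace insertions, counting only characters that open a new branch:
  "GCTGAG" → 6 new (G, C, T, G, A, G)
  "GCTTAACTC" → prefix "GCT" already present; 6 new (T, A, A, C, T, C)
  "GCCCG" → prefix "GC" already present; 3 new (C, C, G)
  "GCCCGTAGGC" → prefix "GCCCG" already present; 5 new (T, A, G, G, C)
  "GCCCGA" → prefix "GCCCG" already present; 1 new (A)
  "GGGGCGCTATG" → prefix "G" already present; 10 new (G, G, G, C, G, C, T, A, T, G)
  "GCCC" → prefix "GCCC" already present; 0 new (none)
  "GCTGCCAA" → prefix "GCTG" already present; 4 new (C, C, A, A)
  "GCCCTG" → prefix "GCCC" already present; 2 new (T, G)
Total nodes = 6 + 6 + 3 + 5 + 1 + 10 + 0 + 4 + 2 = 37

37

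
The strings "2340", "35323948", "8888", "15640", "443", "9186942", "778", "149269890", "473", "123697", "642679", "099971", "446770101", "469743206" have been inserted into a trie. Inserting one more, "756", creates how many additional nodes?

Walking "756" from the root, the first 1 characters ("7") follow existing edges; "5" is the first miss.
So 3 − 1 = 2 new nodes.

2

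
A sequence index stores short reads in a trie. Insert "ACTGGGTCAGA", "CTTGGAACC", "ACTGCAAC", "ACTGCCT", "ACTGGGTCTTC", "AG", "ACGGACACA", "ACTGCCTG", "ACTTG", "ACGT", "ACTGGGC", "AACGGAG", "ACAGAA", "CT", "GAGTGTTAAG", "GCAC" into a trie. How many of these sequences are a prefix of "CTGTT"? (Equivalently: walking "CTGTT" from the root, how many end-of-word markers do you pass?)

Walk "CTGTT" from the root; an end-of-word marker is hit whenever a stored word is a prefix of "CTGTT".
Prefixes of the query that are stored words: "CT"
Count: 1

1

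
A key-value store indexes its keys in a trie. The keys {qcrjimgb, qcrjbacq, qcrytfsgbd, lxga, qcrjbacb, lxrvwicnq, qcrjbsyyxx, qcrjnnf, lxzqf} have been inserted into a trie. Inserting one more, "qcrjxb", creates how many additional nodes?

Walking "qcrjxb" from the root, the first 4 characters ("qcrj") follow existing edges; "x" is the first miss.
New nodes needed: |"qcrjxb"| − 4 = 6 − 4 = 2.

2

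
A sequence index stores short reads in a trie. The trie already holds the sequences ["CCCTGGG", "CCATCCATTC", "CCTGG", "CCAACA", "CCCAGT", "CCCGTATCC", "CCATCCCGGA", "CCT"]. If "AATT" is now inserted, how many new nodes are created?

"AATT" shares no prefix with any stored word, so all 4 characters open new nodes.
4 − 0 = 4 new nodes.

4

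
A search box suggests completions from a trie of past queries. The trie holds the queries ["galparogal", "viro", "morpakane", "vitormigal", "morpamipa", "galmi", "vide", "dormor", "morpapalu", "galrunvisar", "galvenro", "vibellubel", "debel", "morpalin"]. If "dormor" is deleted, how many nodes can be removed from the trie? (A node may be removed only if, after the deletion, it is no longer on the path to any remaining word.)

5

Walk "dormor" from the leaf back toward the root, removing each node that no remaining word uses.
The suffix "ormor" (5 nodes) is used only by "dormor"; the node for "d" still has the child "e", so pruning stops there.
Nodes removed: 5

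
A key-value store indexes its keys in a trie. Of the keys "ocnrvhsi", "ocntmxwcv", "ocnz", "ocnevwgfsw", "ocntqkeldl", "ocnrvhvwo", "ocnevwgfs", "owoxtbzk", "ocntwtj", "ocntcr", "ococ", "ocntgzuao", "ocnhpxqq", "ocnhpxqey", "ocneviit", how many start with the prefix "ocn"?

13

Filter for entries beginning with "ocn":
Matches: "ocneviit", "ocnevwgfs", "ocnevwgfsw", "ocnhpxqey", "ocnhpxqq", "ocnrvhsi", "ocnrvhvwo", "ocntcr", "ocntgzuao", "ocntmxwcv", "ocntqkeldl", "ocntwtj", "ocnz"
Count: 13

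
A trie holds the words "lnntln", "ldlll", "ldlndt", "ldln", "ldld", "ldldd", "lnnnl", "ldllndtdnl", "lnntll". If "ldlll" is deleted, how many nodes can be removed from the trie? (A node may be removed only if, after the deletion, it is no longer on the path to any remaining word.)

After clearing the end-marker at "ldlll", prune upward until reaching a node still needed by another word.
The suffix "l" (1 node) is used only by "ldlll"; the node for "ldll" still has the child "n", so pruning stops there.
Nodes removed: 1

1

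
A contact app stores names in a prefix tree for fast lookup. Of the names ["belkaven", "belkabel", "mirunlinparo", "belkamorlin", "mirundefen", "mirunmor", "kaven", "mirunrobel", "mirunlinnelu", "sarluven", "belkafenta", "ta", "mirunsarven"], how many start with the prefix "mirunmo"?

Traverse to the node for "mirunmo", then collect every word in that subtree.
Words under "mirunmo": mirunmor
Count: 1

1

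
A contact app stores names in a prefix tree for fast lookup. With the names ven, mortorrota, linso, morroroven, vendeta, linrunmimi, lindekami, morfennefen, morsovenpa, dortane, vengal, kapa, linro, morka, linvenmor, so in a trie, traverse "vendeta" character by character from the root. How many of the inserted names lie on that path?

2

Check each prefix of "vendeta" against the stored set — each match is an end-marker on the path.
Prefixes of the query that are stored words: "ven", "vendeta"
Count: 2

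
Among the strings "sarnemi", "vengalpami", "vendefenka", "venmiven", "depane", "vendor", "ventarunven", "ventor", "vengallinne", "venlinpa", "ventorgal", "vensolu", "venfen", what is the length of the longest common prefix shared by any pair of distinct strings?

The deepest shared node is where two words last agree before diverging.
e.g. "vengallinne" and "vengalpami" share the prefix "vengal" of length 6; no pair shares a longer one.
Longest shared-prefix length: 6

6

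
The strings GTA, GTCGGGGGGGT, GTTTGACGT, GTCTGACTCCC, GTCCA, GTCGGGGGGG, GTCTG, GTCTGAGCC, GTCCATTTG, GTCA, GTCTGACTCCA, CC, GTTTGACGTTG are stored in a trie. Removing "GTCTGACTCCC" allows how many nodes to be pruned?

1

After clearing the end-marker at "GTCTGACTCCC", prune upward until reaching a node still needed by another word.
The suffix "C" (1 node) is used only by "GTCTGACTCCC"; the node for "GTCTGACTCC" still has the child "A", so pruning stops there.
Nodes removed: 1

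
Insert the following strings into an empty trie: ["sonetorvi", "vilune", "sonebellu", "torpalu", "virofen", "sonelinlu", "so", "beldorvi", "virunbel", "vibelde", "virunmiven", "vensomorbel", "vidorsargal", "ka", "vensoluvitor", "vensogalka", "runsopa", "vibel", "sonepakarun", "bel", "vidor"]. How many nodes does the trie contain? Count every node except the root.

Insert word by word; a character creates a node only if that edge doesn't already exist:
  "sonetorvi" → 9 new (s, o, n, e, t, o, r, v, i)
  "vilune" → 6 new (v, i, l, u, n, e)
  "sonebellu" → prefix "sone" already present; 5 new (b, e, l, l, u)
  "torpalu" → 7 new (t, o, r, p, a, l, u)
  "virofen" → prefix "vi" already present; 5 new (r, o, f, e, n)
  "sonelinlu" → prefix "sone" already present; 5 new (l, i, n, l, u)
  "so" → prefix "so" already present; 0 new (none)
  "beldorvi" → 8 new (b, e, l, d, o, r, v, i)
  "virunbel" → prefix "vir" already present; 5 new (u, n, b, e, l)
  "vibelde" → prefix "vi" already present; 5 new (b, e, l, d, e)
  "virunmiven" → prefix "virun" already present; 5 new (m, i, v, e, n)
  "vensomorbel" → prefix "v" already present; 10 new (e, n, s, o, m, o, r, b, e, l)
  "vidorsargal" → prefix "vi" already present; 9 new (d, o, r, s, a, r, g, a, l)
  "ka" → 2 new (k, a)
  "vensoluvitor" → prefix "venso" already present; 7 new (l, u, v, i, t, o, r)
  "vensogalka" → prefix "venso" already present; 5 new (g, a, l, k, a)
  "runsopa" → 7 new (r, u, n, s, o, p, a)
  "vibel" → prefix "vibel" already present; 0 new (none)
  "sonepakarun" → prefix "sone" already present; 7 new (p, a, k, a, r, u, n)
  "bel" → prefix "bel" already present; 0 new (none)
  "vidor" → prefix "vidor" already present; 0 new (none)
Total nodes = 9 + 6 + 5 + 7 + 5 + 5 + 0 + 8 + 5 + 5 + 5 + 10 + 9 + 2 + 7 + 5 + 7 + 0 + 7 + 0 + 0 = 107

107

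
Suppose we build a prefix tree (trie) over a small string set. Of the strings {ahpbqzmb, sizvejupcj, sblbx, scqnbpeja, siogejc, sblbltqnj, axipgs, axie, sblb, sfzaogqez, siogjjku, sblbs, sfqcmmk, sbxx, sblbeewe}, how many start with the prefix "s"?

12

Filter for entries beginning with "s":
Words under "s": sblb, sblbeewe, sblbltqnj, sblbs, sblbx, sbxx, scqnbpeja, sfqcmmk, sfzaogqez, siogejc, siogjjku, sizvejupcj
Count: 12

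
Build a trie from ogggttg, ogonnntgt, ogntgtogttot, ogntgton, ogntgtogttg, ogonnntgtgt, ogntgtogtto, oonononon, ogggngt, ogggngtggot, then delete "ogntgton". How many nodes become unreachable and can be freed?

1

After clearing the end-marker at "ogntgton", prune upward until reaching a node still needed by another word.
The suffix "n" (1 node) is used only by "ogntgton"; the node for "ogntgto" still has the child "g", so pruning stops there.
Nodes removed: 1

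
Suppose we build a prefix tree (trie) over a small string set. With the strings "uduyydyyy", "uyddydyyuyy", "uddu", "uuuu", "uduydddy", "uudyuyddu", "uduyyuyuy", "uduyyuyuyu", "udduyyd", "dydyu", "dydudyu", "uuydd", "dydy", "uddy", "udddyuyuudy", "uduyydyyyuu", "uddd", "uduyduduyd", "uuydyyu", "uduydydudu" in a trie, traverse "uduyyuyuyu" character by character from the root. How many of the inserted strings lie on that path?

Check each prefix of "uduyyuyuyu" against the stored set — each match is an end-marker on the path.
Prefixes of the query that are stored words: "uduyyuyuy", "uduyyuyuyu"
Count: 2

2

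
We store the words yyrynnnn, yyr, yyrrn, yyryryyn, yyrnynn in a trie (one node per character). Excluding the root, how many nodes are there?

Trie structure (* marks end of a word):
(root)
└─ y
   └─ y
      └─ r *
         ├─ n
         │  └─ y
         │     └─ n
         │        └─ n *
         ├─ r
         │  └─ n *
         └─ y
            ├─ n
            │  └─ n
            │     └─ n
            │        └─ n *
            └─ r
               └─ y
                  └─ y
                     └─ n *
Counting every labelled node above: 18.

18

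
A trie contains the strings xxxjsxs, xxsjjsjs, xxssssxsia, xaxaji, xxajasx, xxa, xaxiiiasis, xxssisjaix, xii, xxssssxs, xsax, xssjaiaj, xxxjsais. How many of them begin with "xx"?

8

Walk to "xx"; the words in its subtree are exactly those with that prefix.
Words under "xx": xxa, xxajasx, xxsjjsjs, xxssisjaix, xxssssxs, xxssssxsia, xxxjsais, xxxjsxs
Count: 8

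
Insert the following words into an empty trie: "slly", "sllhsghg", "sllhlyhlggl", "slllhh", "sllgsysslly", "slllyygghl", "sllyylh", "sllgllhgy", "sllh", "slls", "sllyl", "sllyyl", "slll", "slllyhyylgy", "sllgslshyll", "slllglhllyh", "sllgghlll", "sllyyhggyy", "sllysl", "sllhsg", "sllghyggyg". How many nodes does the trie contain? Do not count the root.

80

Trace insertions, counting only characters that open a new branch:
  "slly" → 4 new (s, l, l, y)
  "sllhsghg" → prefix "sll" already present; 5 new (h, s, g, h, g)
  "sllhlyhlggl" → prefix "sllh" already present; 7 new (l, y, h, l, g, g, l)
  "slllhh" → prefix "sll" already present; 3 new (l, h, h)
  "sllgsysslly" → prefix "sll" already present; 8 new (g, s, y, s, s, l, l, y)
  "slllyygghl" → prefix "slll" already present; 6 new (y, y, g, g, h, l)
  "sllyylh" → prefix "slly" already present; 3 new (y, l, h)
  "sllgllhgy" → prefix "sllg" already present; 5 new (l, l, h, g, y)
  "sllh" → prefix "sllh" already present; 0 new (none)
  "slls" → prefix "sll" already present; 1 new (s)
  "sllyl" → prefix "slly" already present; 1 new (l)
  "sllyyl" → prefix "sllyyl" already present; 0 new (none)
  "slll" → prefix "slll" already present; 0 new (none)
  "slllyhyylgy" → prefix "sllly" already present; 6 new (h, y, y, l, g, y)
  "sllgslshyll" → prefix "sllgs" already present; 6 new (l, s, h, y, l, l)
  "slllglhllyh" → prefix "slll" already present; 7 new (g, l, h, l, l, y, h)
  "sllgghlll" → prefix "sllg" already present; 5 new (g, h, l, l, l)
  "sllyyhggyy" → prefix "sllyy" already present; 5 new (h, g, g, y, y)
  "sllysl" → prefix "slly" already present; 2 new (s, l)
  "sllhsg" → prefix "sllhsg" already present; 0 new (none)
  "sllghyggyg" → prefix "sllg" already present; 6 new (h, y, g, g, y, g)
Total nodes = 4 + 5 + 7 + 3 + 8 + 6 + 3 + 5 + 0 + 1 + 1 + 0 + 0 + 6 + 6 + 7 + 5 + 5 + 2 + 0 + 6 = 80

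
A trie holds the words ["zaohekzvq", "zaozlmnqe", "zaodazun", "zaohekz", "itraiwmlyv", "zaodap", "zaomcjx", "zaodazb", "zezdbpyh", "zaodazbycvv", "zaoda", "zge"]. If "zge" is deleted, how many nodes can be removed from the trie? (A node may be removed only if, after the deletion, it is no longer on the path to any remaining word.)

2

After clearing the end-marker at "zge", prune upward until reaching a node still needed by another word.
The suffix "ge" (2 nodes) is used only by "zge"; the node for "z" still has the child "a", so pruning stops there.
Nodes removed: 2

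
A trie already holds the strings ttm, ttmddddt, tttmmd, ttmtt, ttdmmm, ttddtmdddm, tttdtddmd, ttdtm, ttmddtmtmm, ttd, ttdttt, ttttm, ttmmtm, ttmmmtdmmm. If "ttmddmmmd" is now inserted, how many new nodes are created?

4

Walking "ttmddmmmd" from the root, the first 5 characters ("ttmdd") follow existing edges; "m" is the first miss.
So 9 − 5 = 4 new nodes.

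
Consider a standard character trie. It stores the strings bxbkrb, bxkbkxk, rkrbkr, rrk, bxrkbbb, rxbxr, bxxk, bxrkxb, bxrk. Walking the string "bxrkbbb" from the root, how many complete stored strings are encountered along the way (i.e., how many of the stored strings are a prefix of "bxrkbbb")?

2

Check each prefix of "bxrkbbb" against the stored set — each match is an end-marker on the path.
Prefixes of the query that are stored words: "bxrk", "bxrkbbb"
Count: 2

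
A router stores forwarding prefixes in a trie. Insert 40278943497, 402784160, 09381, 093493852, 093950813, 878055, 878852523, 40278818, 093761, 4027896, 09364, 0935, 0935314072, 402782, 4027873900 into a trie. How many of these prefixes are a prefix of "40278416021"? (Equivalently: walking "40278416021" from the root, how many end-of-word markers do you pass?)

Check each prefix of "40278416021" against the stored set — each match is an end-marker on the path.
Prefixes of the query that are stored words: "402784160"
Count: 1

1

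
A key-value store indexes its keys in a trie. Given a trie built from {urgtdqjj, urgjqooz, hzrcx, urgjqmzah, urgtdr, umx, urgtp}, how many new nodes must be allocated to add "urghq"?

2

The longest prefix of "urghq" already in the trie is "urg" (length 3).
So 5 − 3 = 2 new nodes.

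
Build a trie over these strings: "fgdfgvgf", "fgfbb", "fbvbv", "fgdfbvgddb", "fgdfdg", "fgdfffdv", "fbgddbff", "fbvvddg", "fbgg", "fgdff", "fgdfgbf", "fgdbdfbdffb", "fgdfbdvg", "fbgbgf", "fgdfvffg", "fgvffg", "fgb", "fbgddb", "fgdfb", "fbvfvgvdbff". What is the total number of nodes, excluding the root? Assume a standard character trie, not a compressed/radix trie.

Insert word by word; a character creates a node only if that edge doesn't already exist:
  "fgdfgvgf" → 8 new (f, g, d, f, g, v, g, f)
  "fgfbb" → prefix "fg" already present; 3 new (f, b, b)
  "fbvbv" → prefix "f" already present; 4 new (b, v, b, v)
  "fgdfbvgddb" → prefix "fgdf" already present; 6 new (b, v, g, d, d, b)
  "fgdfdg" → prefix "fgdf" already present; 2 new (d, g)
  "fgdfffdv" → prefix "fgdf" already present; 4 new (f, f, d, v)
  "fbgddbff" → prefix "fb" already present; 6 new (g, d, d, b, f, f)
  "fbvvddg" → prefix "fbv" already present; 4 new (v, d, d, g)
  "fbgg" → prefix "fbg" already present; 1 new (g)
  "fgdff" → prefix "fgdff" already present; 0 new (none)
  "fgdfgbf" → prefix "fgdfg" already present; 2 new (b, f)
  "fgdbdfbdffb" → prefix "fgd" already present; 8 new (b, d, f, b, d, f, f, b)
  "fgdfbdvg" → prefix "fgdfb" already present; 3 new (d, v, g)
  "fbgbgf" → prefix "fbg" already present; 3 new (b, g, f)
  "fgdfvffg" → prefix "fgdf" already present; 4 new (v, f, f, g)
  "fgvffg" → prefix "fg" already present; 4 new (v, f, f, g)
  "fgb" → prefix "fg" already present; 1 new (b)
  "fbgddb" → prefix "fbgddb" already present; 0 new (none)
  "fgdfb" → prefix "fgdfb" already present; 0 new (none)
  "fbvfvgvdbff" → prefix "fbv" already present; 8 new (f, v, g, v, d, b, f, f)
Total nodes = 8 + 3 + 4 + 6 + 2 + 4 + 6 + 4 + 1 + 0 + 2 + 8 + 3 + 3 + 4 + 4 + 1 + 0 + 0 + 8 = 71

71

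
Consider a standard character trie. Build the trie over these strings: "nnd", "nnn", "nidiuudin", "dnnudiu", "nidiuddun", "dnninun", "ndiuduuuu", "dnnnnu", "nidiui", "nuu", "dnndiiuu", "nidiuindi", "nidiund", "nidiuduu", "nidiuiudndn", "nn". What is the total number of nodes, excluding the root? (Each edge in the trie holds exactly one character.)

58

Insert word by word; a character creates a node only if that edge doesn't already exist:
  "nnd" → 3 new (n, n, d)
  "nnn" → prefix "nn" already present; 1 new (n)
  "nidiuudin" → prefix "n" already present; 8 new (i, d, i, u, u, d, i, n)
  "dnnudiu" → 7 new (d, n, n, u, d, i, u)
  "nidiuddun" → prefix "nidiu" already present; 4 new (d, d, u, n)
  "dnninun" → prefix "dnn" already present; 4 new (i, n, u, n)
  "ndiuduuuu" → prefix "n" already present; 8 new (d, i, u, d, u, u, u, u)
  "dnnnnu" → prefix "dnn" already present; 3 new (n, n, u)
  "nidiui" → prefix "nidiu" already present; 1 new (i)
  "nuu" → prefix "n" already present; 2 new (u, u)
  "dnndiiuu" → prefix "dnn" already present; 5 new (d, i, i, u, u)
  "nidiuindi" → prefix "nidiui" already present; 3 new (n, d, i)
  "nidiund" → prefix "nidiu" already present; 2 new (n, d)
  "nidiuduu" → prefix "nidiud" already present; 2 new (u, u)
  "nidiuiudndn" → prefix "nidiui" already present; 5 new (u, d, n, d, n)
  "nn" → prefix "nn" already present; 0 new (none)
Total nodes = 3 + 1 + 8 + 7 + 4 + 4 + 8 + 3 + 1 + 2 + 5 + 3 + 2 + 2 + 5 + 0 = 58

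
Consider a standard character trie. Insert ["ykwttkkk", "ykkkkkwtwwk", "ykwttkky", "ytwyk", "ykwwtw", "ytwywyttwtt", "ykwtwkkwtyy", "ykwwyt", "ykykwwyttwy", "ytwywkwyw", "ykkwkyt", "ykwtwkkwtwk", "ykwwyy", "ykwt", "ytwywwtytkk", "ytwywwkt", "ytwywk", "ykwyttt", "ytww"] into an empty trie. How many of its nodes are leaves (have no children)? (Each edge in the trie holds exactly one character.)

A leaf is a node with no children — equivalently, the end of a word that is not a proper prefix of any other stored word.
Those words: "ykkkkkwtwwk", "ykkwkyt", "ykwttkkk", "ykwttkky", "ykwtwkkwtwk", "ykwtwkkwtyy", "ykwwtw", "ykwwyt", "ykwwyy", "ykwyttt", "ykykwwyttwy", "ytww", "ytwyk", "ytwywkwyw", "ytwywwkt", "ytwywwtytkk", "ytwywyttwtt"
Leaf count: 17

17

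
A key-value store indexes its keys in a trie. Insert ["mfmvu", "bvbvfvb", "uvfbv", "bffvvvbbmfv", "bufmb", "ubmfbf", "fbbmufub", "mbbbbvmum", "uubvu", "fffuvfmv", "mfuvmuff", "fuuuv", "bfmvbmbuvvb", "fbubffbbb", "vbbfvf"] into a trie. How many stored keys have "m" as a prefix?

3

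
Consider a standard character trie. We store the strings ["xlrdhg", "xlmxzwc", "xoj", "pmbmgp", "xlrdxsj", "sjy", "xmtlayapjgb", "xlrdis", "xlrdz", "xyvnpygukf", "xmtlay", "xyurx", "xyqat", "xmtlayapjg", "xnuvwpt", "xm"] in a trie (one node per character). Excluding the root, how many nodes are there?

59

For each word, the new-node count is its length minus the longest prefix already in the trie:
  "xlrdhg" → 6 new (x, l, r, d, h, g)
  "xlmxzwc" → prefix "xl" already present; 5 new (m, x, z, w, c)
  "xoj" → prefix "x" already present; 2 new (o, j)
  "pmbmgp" → 6 new (p, m, b, m, g, p)
  "xlrdxsj" → prefix "xlrd" already present; 3 new (x, s, j)
  "sjy" → 3 new (s, j, y)
  "xmtlayapjgb" → prefix "x" already present; 10 new (m, t, l, a, y, a, p, j, g, b)
  "xlrdis" → prefix "xlrd" already present; 2 new (i, s)
  "xlrdz" → prefix "xlrd" already present; 1 new (z)
  "xyvnpygukf" → prefix "x" already present; 9 new (y, v, n, p, y, g, u, k, f)
  "xmtlay" → prefix "xmtlay" already present; 0 new (none)
  "xyurx" → prefix "xy" already present; 3 new (u, r, x)
  "xyqat" → prefix "xy" already present; 3 new (q, a, t)
  "xmtlayapjg" → prefix "xmtlayapjg" already present; 0 new (none)
  "xnuvwpt" → prefix "x" already present; 6 new (n, u, v, w, p, t)
  "xm" → prefix "xm" already present; 0 new (none)
Total nodes = 6 + 5 + 2 + 6 + 3 + 3 + 10 + 2 + 1 + 9 + 0 + 3 + 3 + 0 + 6 + 0 = 59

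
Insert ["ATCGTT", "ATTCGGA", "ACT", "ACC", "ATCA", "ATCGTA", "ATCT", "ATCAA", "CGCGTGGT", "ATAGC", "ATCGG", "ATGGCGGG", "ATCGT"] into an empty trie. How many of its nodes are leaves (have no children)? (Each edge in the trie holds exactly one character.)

11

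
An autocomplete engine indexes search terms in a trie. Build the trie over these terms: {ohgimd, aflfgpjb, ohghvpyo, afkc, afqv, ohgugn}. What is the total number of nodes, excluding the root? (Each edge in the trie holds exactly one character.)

Count nodes per top-level branch (shared prefixes stored once):
  'a'-branch (afkc, aflfgpjb, afqv): 12 nodes
  'o'-branch (ohghvpyo, ohgimd, ohgugn): 14 nodes
Sum: 26

26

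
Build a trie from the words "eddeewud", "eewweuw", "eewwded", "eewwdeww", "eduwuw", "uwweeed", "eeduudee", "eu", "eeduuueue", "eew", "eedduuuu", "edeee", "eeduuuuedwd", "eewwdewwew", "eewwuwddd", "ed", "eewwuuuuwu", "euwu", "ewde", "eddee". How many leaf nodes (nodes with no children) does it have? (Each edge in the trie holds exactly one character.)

A leaf is a node with no children — equivalently, the end of a word that is not a proper prefix of any other stored word.
Those words: "eddeewud", "edeee", "eduwuw", "eedduuuu", "eeduudee", "eeduuueue", "eeduuuuedwd", "eewwded", "eewwdewwew", "eewweuw", "eewwuuuuwu", "eewwuwddd", "euwu", "ewde", "uwweeed"
Leaf count: 15

15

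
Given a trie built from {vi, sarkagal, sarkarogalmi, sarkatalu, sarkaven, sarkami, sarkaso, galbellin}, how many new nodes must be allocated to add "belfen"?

Nothing in the trie begins with "b"; the whole of "belfen" is new.
6 − 0 = 6 new nodes.

6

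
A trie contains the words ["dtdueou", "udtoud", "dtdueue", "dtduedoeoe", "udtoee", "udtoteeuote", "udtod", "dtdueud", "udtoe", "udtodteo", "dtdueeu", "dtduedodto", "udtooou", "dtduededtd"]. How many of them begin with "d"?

7

Walk to "d"; the words in its subtree are exactly those with that prefix.
Words under "d": dtduededtd, dtduedodto, dtduedoeoe, dtdueeu, dtdueou, dtdueud, dtdueue
Count: 7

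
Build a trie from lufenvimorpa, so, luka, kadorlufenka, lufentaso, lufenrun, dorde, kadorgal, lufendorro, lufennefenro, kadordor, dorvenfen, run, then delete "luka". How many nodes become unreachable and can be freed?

After clearing the end-marker at "luka", prune upward until reaching a node still needed by another word.
The suffix "ka" (2 nodes) is used only by "luka"; the node for "lu" still has the child "f", so pruning stops there.
Nodes removed: 2

2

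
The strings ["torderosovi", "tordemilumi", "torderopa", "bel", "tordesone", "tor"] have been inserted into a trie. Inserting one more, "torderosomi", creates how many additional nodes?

2

Walking "torderosomi" from the root, the first 9 characters ("torderoso") follow existing edges; "m" is the first miss.
So 11 − 9 = 2 new nodes.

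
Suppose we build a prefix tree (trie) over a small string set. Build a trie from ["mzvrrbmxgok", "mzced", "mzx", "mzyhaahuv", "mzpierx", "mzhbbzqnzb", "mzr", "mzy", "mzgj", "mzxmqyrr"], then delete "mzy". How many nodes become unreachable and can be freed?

0

Walk "mzy" from the leaf back toward the root, removing each node that no remaining word uses.
Every node on "mzy" is still needed (e.g. by "mzyhaahuv"), so nothing is freed.
Nodes removed: 0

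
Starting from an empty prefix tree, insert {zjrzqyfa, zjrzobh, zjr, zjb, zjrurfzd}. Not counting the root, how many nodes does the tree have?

Count nodes per top-level branch (shared prefixes stored once):
  'z'-branch (zjb, zjr, zjrurfzd, zjrzobh, zjrzqyfa): 17 nodes
Sum: 17

17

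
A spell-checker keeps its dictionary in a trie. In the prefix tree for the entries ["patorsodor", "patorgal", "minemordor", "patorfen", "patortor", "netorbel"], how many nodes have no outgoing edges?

6

Leaves are exactly the stored words that no other stored word extends.
Those words: "minemordor", "netorbel", "patorfen", "patorgal", "patorsodor", "patortor"
Leaf count: 6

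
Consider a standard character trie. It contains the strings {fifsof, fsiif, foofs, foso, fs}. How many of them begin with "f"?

5

Filter for entries beginning with "f":
Words under "f": fifsof, foofs, foso, fs, fsiif
Count: 5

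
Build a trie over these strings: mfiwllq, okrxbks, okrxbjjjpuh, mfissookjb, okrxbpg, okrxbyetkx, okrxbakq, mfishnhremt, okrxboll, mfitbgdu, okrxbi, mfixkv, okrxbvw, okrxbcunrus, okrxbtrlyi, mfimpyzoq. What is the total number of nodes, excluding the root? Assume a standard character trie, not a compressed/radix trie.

75

Trace insertions, counting only characters that open a new branch:
  "mfiwllq" → 7 new (m, f, i, w, l, l, q)
  "okrxbks" → 7 new (o, k, r, x, b, k, s)
  "okrxbjjjpuh" → prefix "okrxb" already present; 6 new (j, j, j, p, u, h)
  "mfissookjb" → prefix "mfi" already present; 7 new (s, s, o, o, k, j, b)
  "okrxbpg" → prefix "okrxb" already present; 2 new (p, g)
  "okrxbyetkx" → prefix "okrxb" already present; 5 new (y, e, t, k, x)
  "okrxbakq" → prefix "okrxb" already present; 3 new (a, k, q)
  "mfishnhremt" → prefix "mfis" already present; 7 new (h, n, h, r, e, m, t)
  "okrxboll" → prefix "okrxb" already present; 3 new (o, l, l)
  "mfitbgdu" → prefix "mfi" already present; 5 new (t, b, g, d, u)
  "okrxbi" → prefix "okrxb" already present; 1 new (i)
  "mfixkv" → prefix "mfi" already present; 3 new (x, k, v)
  "okrxbvw" → prefix "okrxb" already present; 2 new (v, w)
  "okrxbcunrus" → prefix "okrxb" already present; 6 new (c, u, n, r, u, s)
  "okrxbtrlyi" → prefix "okrxb" already present; 5 new (t, r, l, y, i)
  "mfimpyzoq" → prefix "mfi" already present; 6 new (m, p, y, z, o, q)
Total nodes = 7 + 7 + 6 + 7 + 2 + 5 + 3 + 7 + 3 + 5 + 1 + 3 + 2 + 6 + 5 + 6 = 75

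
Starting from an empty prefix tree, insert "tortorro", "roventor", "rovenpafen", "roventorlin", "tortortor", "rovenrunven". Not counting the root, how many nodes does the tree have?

For each word, the new-node count is its length minus the longest prefix already in the trie:
  "tortorro" → 8 new (t, o, r, t, o, r, r, o)
  "roventor" → 8 new (r, o, v, e, n, t, o, r)
  "rovenpafen" → prefix "roven" already present; 5 new (p, a, f, e, n)
  "roventorlin" → prefix "roventor" already present; 3 new (l, i, n)
  "tortortor" → prefix "tortor" already present; 3 new (t, o, r)
  "rovenrunven" → prefix "roven" already present; 6 new (r, u, n, v, e, n)
Total nodes = 8 + 8 + 5 + 3 + 3 + 6 = 33

33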